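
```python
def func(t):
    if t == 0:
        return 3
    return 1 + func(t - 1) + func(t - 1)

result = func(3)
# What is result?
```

func(t) = 1 + 2·func(t-1), func(0)=3. Closed form: (3+1)·2^3 - 1 = 31.

Answer: 31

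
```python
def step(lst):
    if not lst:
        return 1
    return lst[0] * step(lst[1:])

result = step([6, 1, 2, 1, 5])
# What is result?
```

Product over [6, 1, 2, 1, 5] = 6 * 1 * 2 * 1 * 5 = 60

Answer: 60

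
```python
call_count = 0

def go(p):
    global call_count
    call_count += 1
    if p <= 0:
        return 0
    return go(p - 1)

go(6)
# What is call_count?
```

Linear recursion stepping by 1: 7 calls from p=6 down to ≤0.

Answer: 7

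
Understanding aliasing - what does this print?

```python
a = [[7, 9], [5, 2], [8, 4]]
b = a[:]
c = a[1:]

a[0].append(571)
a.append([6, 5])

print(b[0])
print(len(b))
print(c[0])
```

Key concept: slice with nested mutation.
Step by step:
`a = [[7, 9], [5, 2], [8, 4]]` → a = [[7, 9], [5, 2], [8, 4]]
`b = a[:]` → b = [[7, 9], [5, 2], [8, 4]]
`c = a[1:]` → c = [[5, 2], [8, 4]]
`a[0].append(571)` → a = [[7, 9, 571], [5, 2], [8, 4]]; b = [[7, 9, 571], [5, 2], [8, 4]]
`a.append([6, 5])` → a = [[7, 9, 571], [5, 2], [8, 4], [6, 5]]
`print(b[0])` → prints [7, 9, 571]
`print(len(b))` → prints 3
`print(c[0])` → prints [5, 2]

Answer:
[7, 9, 571]
3
[5, 2]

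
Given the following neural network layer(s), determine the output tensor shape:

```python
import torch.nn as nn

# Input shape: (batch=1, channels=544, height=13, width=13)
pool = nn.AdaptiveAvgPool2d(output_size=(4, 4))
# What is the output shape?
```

Input: (1, 544, 13, 13) -> Output: (1, 544, 4, 4)

Answer: (1, 544, 4, 4)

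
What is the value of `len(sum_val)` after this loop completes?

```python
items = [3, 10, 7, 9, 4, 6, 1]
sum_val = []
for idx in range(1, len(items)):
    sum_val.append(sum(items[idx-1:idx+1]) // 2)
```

Number of 2-element averages
`sum_val` takes the values: [] → [6] → [6, 8] → [6, 8, 8] → [6, 8, 8, 6] → [6, 8, 8, 6, 5] → [6, 8, 8, 6, 5, 3]
So `len(sum_val)` = 6

Answer: 6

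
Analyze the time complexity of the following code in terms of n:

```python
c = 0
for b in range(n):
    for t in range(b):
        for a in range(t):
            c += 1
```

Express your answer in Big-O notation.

Each loop level contributes: n × n × n. Multiplying the contributions gives O(n^3).

Answer: O(n^3)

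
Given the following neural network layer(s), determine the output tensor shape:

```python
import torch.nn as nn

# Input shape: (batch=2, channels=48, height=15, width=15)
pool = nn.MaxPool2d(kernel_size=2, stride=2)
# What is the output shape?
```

Input: (2, 48, 15, 15) -> Output: (2, 48, 7, 7)

Answer: (2, 48, 7, 7)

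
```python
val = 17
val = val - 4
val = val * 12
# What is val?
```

Trace:
`val = 17` → val = 17
`val = val - 4` → val = 13
`val = val * 12` → val = 156
So val = 156

Answer: 156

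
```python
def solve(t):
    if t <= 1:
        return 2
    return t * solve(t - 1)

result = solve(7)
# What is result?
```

solve(7) = 7 * 6 * 5 * 4 * 3 * 2 * 2 = 10080

Answer: 10080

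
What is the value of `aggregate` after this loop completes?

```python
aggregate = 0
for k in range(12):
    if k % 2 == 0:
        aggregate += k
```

Sum of even numbers 0 to 11
`aggregate` takes the values: 0 → 2 → 6 → 12 → 20 → 30

Answer: 30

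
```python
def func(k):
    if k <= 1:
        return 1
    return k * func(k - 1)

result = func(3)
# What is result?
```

func(3) = 3 * 2 * 1 = 6

Answer: 6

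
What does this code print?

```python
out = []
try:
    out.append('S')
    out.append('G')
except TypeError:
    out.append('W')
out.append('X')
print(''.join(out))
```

Execution trace: 'S' (try body) → 'G' (try body, no exception) → 'X' (after the try/except). Output: SGX

Answer: SGX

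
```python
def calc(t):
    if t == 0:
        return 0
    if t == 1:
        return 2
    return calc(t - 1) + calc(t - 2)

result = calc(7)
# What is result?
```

Build up from base cases: calc(0)=0, calc(1)=2, calc(2)=2, calc(3)=4, calc(4)=6, calc(5)=10, calc(6)=16, ..., calc(7)=26

Answer: 26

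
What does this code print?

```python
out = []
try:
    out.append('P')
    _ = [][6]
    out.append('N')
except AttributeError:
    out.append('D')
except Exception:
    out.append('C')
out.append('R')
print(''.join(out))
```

Execution trace: 'P' (try body) → 'C' (except Exception) → 'R' (after the try/except). Output: PCR

Answer: PCR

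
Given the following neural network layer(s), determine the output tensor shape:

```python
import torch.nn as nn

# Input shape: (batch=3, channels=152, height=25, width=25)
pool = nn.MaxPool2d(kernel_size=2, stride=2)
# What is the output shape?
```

Input: (3, 152, 25, 25) -> Output: (3, 152, 12, 12)

Answer: (3, 152, 12, 12)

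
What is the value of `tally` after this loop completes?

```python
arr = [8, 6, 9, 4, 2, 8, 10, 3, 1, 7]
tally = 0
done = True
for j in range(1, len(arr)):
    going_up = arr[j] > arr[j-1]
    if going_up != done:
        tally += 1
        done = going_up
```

Count direction changes in [8, 6, 9, 4, 2, 8, 10, 3, 1, 7]
`tally` takes the values: 0 → 1 → 2 → 3 → 4 → 5 → 6

Answer: 6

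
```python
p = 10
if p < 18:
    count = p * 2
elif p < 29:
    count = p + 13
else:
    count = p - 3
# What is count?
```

Trace:
`p = 10` → p = 10
`if p < 18: ...` → p < 18 is True → count = 20
So count = 20

Answer: 20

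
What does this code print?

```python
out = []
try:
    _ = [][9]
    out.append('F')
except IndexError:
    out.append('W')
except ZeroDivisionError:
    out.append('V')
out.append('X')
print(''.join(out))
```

Execution trace: 'W' (except IndexError) → 'X' (after the try/except). Output: WX

Answer: WX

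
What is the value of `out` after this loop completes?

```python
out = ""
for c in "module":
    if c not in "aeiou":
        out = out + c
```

Remove vowels from 'module'
`out` takes the values: "" → "m" → "md" → "mdl"

Answer: "mdl"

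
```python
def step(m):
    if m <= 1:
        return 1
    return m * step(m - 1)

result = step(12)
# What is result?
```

step(12) = 12 * 11 * 10 * 9 * 8 * 7 * 6 * 5 * 4 * 3 * 2 * 1 = 479001600

Answer: 479001600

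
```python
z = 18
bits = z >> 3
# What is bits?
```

Trace:
`z = 18` → z = 18
`bits = z >> 3` → bits = 2
So bits = 2

Answer: 2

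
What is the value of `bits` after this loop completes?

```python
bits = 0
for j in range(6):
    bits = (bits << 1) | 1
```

Build 6 consecutive 1-bits: 0b111111
`bits` takes the values: 0 → 1 → 3 → 7 → 15 → 31 → 63

Answer: 63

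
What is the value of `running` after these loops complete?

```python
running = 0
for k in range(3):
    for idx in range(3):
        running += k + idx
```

Sum of all k+idx for k,idx in 3x3
`running` takes the values: 0 → 1 → 3 → 4 → 6 → 9 → 11 → 14 → 18

Answer: 18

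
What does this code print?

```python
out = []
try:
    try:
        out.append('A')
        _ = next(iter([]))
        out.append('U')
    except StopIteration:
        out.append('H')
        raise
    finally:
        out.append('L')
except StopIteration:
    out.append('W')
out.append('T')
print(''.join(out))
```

Execution trace: 'A' (inner try body) → 'H' (inner except StopIteration) → 'L' (inner finally) → 'W' (outer except StopIteration) → 'T' (after the try/except). Output: AHLWT

Answer: AHLWT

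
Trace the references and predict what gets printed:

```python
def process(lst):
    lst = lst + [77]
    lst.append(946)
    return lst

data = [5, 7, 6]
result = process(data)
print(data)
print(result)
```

Key concept: rebinding parameter vs mutation.
Step by step:
`data = [5, 7, 6]` → data = [5, 7, 6]
`result = process(data)` → result = [5, 7, 6, 77, 946]
`print(data)` → prints [5, 7, 6]
`print(result)` → prints [5, 7, 6, 77, 946]

Answer:
[5, 7, 6]
[5, 7, 6, 77, 946]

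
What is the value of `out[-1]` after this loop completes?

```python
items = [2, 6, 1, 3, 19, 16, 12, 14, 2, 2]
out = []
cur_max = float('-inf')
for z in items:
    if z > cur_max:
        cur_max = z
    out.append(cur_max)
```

Running max ends at 19
`out` takes the values: [] → [2] → [2, 6] → [2, 6, 6] → [2, 6, 6, 6] → [2, 6, 6, 6, 19] → [2, 6, 6, 6, 19, 19] → [2, 6, 6, 6, 19, 19, 19] → [2, 6, 6, 6, 19, 19, 19, 19] → [2, 6, 6, 6, 19, 19, 19, 19, 19] → [2, 6, 6, 6, 19, 19, 19, 19, 19, 19]
So `out[-1]` = 19

Answer: 19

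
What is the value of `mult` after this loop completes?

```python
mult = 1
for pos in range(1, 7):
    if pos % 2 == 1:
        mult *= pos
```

Product of odd numbers 1 to 6
`mult` takes the values: 1 → 3 → 15

Answer: 15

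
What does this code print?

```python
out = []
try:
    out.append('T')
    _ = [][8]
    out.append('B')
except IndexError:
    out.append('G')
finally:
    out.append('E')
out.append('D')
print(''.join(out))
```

Execution trace: 'T' (try body) → 'G' (except IndexError) → 'E' (finally) → 'D' (after the try/except). Output: TGED

Answer: TGED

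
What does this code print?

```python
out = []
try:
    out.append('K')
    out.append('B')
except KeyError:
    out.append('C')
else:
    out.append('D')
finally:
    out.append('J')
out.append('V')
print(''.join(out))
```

Execution trace: 'K' (try body) → 'B' (try body, no exception) → 'D' (else) → 'J' (finally) → 'V' (after the try/except). Output: KBDJV

Answer: KBDJV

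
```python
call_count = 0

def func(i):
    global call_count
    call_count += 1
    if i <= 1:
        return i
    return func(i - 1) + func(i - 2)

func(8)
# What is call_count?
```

Calls(i) = 1 + Calls(i-1) + Calls(i-2); Calls(0)=Calls(1)=1. For i=8 this gives 67.

Answer: 67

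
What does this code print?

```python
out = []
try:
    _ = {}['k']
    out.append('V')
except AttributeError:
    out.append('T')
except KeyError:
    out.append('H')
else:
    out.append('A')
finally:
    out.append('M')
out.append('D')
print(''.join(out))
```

Execution trace: 'H' (except KeyError) → 'M' (finally) → 'D' (after the try/except). Output: HMD

Answer: HMD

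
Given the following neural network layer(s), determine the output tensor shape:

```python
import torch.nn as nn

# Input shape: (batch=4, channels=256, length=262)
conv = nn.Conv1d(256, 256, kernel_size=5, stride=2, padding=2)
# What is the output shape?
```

Input: (4, 256, 262) -> Output: (4, 256, 131)

Answer: (4, 256, 131)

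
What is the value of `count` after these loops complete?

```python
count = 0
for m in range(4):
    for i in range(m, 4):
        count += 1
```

Upper triangle: 4 + 3 + ... + 1
`count` takes the values: 0 → 1 → 2 → 3 → 4 → 5 → 6 → 7 → 8 → 9 → 10

Answer: 10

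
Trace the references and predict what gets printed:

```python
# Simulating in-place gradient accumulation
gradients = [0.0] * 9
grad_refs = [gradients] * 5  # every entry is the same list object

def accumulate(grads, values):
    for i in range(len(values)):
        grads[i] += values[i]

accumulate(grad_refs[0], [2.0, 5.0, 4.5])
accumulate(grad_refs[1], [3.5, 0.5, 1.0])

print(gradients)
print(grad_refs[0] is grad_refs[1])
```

Key concept: gradient accumulation aliasing.
Step by step:
`gradients = [0.0] * 9` → gradients = [0.0, 0.0, 0.0, 0.0, 0.0, 0.0, 0.0, 0.0, 0.0]
`grad_refs = [gradients] * 5` → grad_refs = [[0.0, 0.0, 0.0, 0.0, 0.0, 0.0, 0.0, 0.0, 0.0], [0.0, 0.0, 0.0, 0.0, 0.0, 0.0, 0.0, 0.0, 0.0], [0.0, 0.0, 0.0, 0.0, 0.0, 0.0, 0.0, 0.0, 0.0], [0.0, 0.0, 0.0, 0.0, 0.0, 0.0, 0.0, 0.0, 0.0], [0.0, 0.0, 0.0, 0.0, 0.0, 0.0, 0.0, 0.0, 0.0]]
`accumulate(grad_refs[0], [2.0, 5.0, 4.5])` → gradients = [2.0, 5.0, 4.5, 0.0, 0.0, 0.0, 0.0, 0.0, 0.0]; grad_refs = [[2.0, 5.0, 4.5, 0.0, 0.0, 0.0, 0.0, 0.0, 0.0], [2.0, 5.0, 4.5, 0.0, 0.0, 0.0, 0.0, 0.0, 0.0], [2.0, 5.0, 4.5, 0.0, 0.0, 0.0, 0.0, 0.0, 0.0], [2.0, 5.0, 4.5, 0.0, 0.0, 0.0, 0.0, 0.0, 0.0], [2.0, 5.0, 4.5, 0.0, 0.0, 0.0, 0.0, 0.0, 0.0]]
`accumulate(grad_refs[1], [3.5, 0.5, 1.0])` → gradients = [5.5, 5.5, 5.5, 0.0, 0.0, 0.0, 0.0, 0.0, 0.0]; grad_refs = [[5.5, 5.5, 5.5, 0.0, 0.0, 0.0, 0.0, 0.0, 0.0], [5.5, 5.5, 5.5, 0.0, 0.0, 0.0, 0.0, 0.0, 0.0], [5.5, 5.5, 5.5, 0.0, 0.0, 0.0, 0.0, 0.0, 0.0], [5.5, 5.5, 5.5, 0.0, 0.0, 0.0, 0.0, 0.0, 0.0], [5.5, 5.5, 5.5, 0.0, 0.0, 0.0, 0.0, 0.0, 0.0]]
`print(gradients)` → prints [5.5, 5.5, 5.5, 0.0, 0.0, 0.0, 0.0, 0.0, 0.0]
`print(grad_refs[0] is grad_refs[1])` → prints True

Answer:
[5.5, 5.5, 5.5, 0.0, 0.0, 0.0, 0.0, 0.0, 0.0]
True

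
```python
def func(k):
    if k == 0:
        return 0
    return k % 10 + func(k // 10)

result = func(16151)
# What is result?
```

Sum of digits of 16151: 1 + 5 + 1 + 6 + 1 = 14

Answer: 14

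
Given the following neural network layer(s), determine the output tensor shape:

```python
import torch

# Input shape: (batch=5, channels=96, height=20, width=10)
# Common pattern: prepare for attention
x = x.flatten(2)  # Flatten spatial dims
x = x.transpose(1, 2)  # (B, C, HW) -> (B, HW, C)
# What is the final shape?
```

Input: (5, 96, 20, 10) -> after flatten(2): (5, 96, 200) -> Output: (5, 200, 96)

Answer: (5, 200, 96)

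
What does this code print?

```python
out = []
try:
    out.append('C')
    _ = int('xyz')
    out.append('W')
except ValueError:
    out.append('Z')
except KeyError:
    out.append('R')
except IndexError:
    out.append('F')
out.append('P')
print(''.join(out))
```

Execution trace: 'C' (try body) → 'Z' (except ValueError) → 'P' (after the try/except). Output: CZP

Answer: CZP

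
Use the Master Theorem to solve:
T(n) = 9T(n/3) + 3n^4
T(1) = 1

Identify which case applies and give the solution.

a=9, b=3, f(n)=3n^4. log_3(9) = 2. Since c=4 > 2 and the regularity condition holds (9(n/3)^4 = (9/3^4)n^4 with 9/3^4 < 1), Case 3 applies: T(n) = Θ(f(n)) = O(n^4).

Answer: O(n^4) - Case 3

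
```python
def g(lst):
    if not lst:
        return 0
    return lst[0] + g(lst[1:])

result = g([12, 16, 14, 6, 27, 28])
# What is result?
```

12 + 16 + 14 + 6 + 27 + 28 + 0 = 103

Answer: 103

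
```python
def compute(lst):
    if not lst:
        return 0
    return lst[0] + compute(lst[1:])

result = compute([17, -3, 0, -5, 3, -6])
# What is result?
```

17 + (-3) + 0 + (-5) + 3 + (-6) + 0 = 6

Answer: 6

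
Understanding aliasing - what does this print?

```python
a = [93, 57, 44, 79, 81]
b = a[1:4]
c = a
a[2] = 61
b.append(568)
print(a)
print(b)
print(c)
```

Key concept: slice vs alias.
Step by step:
`a = [93, 57, 44, 79, 81]` → a = [93, 57, 44, 79, 81]
`b = a[1:4]` → b = [57, 44, 79]
`c = a` → c = [93, 57, 44, 79, 81] (same object as a)
`a[2] = 61` → a = [93, 57, 61, 79, 81] (same object as c); c = [93, 57, 61, 79, 81] (same object as a)
`b.append(568)` → b = [57, 44, 79, 568]
`print(a)` → prints [93, 57, 61, 79, 81]
`print(b)` → prints [57, 44, 79, 568]
`print(c)` → prints [93, 57, 61, 79, 81]

Answer:
[93, 57, 61, 79, 81]
[57, 44, 79, 568]
[93, 57, 61, 79, 81]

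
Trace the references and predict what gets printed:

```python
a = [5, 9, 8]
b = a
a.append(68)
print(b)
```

Key concept: basic list aliasing.
Step by step:
`a = [5, 9, 8]` → a = [5, 9, 8]
`b = a` → b = [5, 9, 8] (same object as a)
`a.append(68)` → a = [5, 9, 8, 68] (same object as b); b = [5, 9, 8, 68] (same object as a)
`print(b)` → prints [5, 9, 8, 68]

Answer: [5, 9, 8, 68]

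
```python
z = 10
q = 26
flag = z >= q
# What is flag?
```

Trace:
`z = 10` → z = 10
`q = 26` → q = 26
`flag = z >= q` → flag = False
So flag = False

Answer: False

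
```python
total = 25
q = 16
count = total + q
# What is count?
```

Trace:
`total = 25` → total = 25
`q = 16` → q = 16
`count = total + q` → count = 41
So count = 41

Answer: 41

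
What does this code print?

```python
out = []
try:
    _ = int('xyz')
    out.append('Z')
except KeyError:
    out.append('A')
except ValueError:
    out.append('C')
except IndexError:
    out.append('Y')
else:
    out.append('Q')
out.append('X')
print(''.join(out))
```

Execution trace: 'C' (except ValueError) → 'X' (after the try/except). Output: CX

Answer: CX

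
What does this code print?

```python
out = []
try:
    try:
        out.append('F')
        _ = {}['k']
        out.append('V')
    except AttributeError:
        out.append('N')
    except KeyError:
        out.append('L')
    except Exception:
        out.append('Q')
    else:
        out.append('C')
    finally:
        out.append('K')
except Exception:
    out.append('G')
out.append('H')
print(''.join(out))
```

Execution trace: 'F' (inner try body) → 'L' (inner except KeyError) → 'K' (inner finally) → 'H' (after the try/except). Output: FLKH

Answer: FLKH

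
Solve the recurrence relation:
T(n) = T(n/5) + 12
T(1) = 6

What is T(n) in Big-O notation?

Each step divides n by 5 and adds 12. After log_5(n) steps we reach T(1)=6. So T(n) = 12·log_5(n) + 6 = O(log n).

Answer: O(log n)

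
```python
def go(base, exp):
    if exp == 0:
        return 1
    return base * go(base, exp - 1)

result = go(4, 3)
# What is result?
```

go(4, 3) = 4 * 4 * 4 = 64

Answer: 64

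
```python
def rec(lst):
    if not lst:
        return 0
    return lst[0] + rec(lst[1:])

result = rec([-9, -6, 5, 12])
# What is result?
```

(-9) + (-6) + 5 + 12 + 0 = 2

Answer: 2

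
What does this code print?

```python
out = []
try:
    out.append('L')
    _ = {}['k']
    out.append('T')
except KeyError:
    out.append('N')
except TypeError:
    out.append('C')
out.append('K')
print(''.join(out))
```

Execution trace: 'L' (try body) → 'N' (except KeyError) → 'K' (after the try/except). Output: LNK

Answer: LNK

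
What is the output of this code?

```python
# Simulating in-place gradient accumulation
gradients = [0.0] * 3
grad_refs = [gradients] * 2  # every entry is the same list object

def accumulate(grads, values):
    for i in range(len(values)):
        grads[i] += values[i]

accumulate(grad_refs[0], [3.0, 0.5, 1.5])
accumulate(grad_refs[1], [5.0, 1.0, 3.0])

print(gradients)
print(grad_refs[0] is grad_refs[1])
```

Key concept: gradient accumulation aliasing.
Step by step:
`gradients = [0.0] * 3` → gradients = [0.0, 0.0, 0.0]
`grad_refs = [gradients] * 2` → grad_refs = [[0.0, 0.0, 0.0], [0.0, 0.0, 0.0]]
`accumulate(grad_refs[0], [3.0, 0.5, 1.5])` → gradients = [3.0, 0.5, 1.5]; grad_refs = [[3.0, 0.5, 1.5], [3.0, 0.5, 1.5]]
`accumulate(grad_refs[1], [5.0, 1.0, 3.0])` → gradients = [8.0, 1.5, 4.5]; grad_refs = [[8.0, 1.5, 4.5], [8.0, 1.5, 4.5]]
`print(gradients)` → prints [8.0, 1.5, 4.5]
`print(grad_refs[0] is grad_refs[1])` → prints True

Answer:
[8.0, 1.5, 4.5]
True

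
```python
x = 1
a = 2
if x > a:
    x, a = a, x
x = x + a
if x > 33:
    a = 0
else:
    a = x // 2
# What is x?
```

Trace:
`x = 1` → x = 1
`a = 2` → a = 2
`if x > a: ...` → x > a is False → no variable changes
`x = x + a` → x = 3
`if x > 33: ...` → x > 33 is False, take else branch → a = 1
So x = 3

Answer: 3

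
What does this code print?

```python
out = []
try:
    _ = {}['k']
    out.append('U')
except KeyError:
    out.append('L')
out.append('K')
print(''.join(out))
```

Execution trace: 'L' (except KeyError) → 'K' (after the try/except). Output: LK

Answer: LK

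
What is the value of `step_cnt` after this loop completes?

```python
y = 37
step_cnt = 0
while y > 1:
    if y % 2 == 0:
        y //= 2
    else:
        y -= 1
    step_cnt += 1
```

Steps to reduce 37 to 1
`step_cnt` takes the values: 0 → 1 → 2 → 3 → 4 → 5 → 6 → 7

Answer: 7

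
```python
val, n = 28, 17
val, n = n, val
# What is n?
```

Trace:
`val, n = 28, 17` → val = 28; n = 17
`val, n = n, val` → val = 17; n = 28
So n = 28

Answer: 28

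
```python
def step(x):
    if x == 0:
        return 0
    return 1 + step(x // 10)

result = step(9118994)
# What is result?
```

Count of digits of 9118994: 7

Answer: 7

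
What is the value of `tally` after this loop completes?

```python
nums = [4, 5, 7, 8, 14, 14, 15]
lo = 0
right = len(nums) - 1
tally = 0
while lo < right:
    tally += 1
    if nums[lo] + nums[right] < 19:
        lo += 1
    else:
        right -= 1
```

Steps to find pair summing to 19
`tally` takes the values: 0 → 1 → 2 → 3 → 4 → 5 → 6

Answer: 6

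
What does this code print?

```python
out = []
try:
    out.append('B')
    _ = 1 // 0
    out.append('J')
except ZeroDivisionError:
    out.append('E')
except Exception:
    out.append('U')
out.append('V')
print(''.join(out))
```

Execution trace: 'B' (try body) → 'E' (except ZeroDivisionError) → 'V' (after the try/except). Output: BEV

Answer: BEV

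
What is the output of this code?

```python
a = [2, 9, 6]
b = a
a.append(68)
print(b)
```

Key concept: basic list aliasing.
Step by step:
`a = [2, 9, 6]` → a = [2, 9, 6]
`b = a` → b = [2, 9, 6] (same object as a)
`a.append(68)` → a = [2, 9, 6, 68] (same object as b); b = [2, 9, 6, 68] (same object as a)
`print(b)` → prints [2, 9, 6, 68]

Answer: [2, 9, 6, 68]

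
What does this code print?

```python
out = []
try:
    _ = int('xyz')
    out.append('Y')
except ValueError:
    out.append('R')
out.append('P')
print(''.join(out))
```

Execution trace: 'R' (except ValueError) → 'P' (after the try/except). Output: RP

Answer: RP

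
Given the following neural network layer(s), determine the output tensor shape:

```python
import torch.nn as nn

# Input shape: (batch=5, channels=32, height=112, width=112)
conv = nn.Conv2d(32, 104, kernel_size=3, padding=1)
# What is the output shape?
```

Input: (5, 32, 112, 112) -> Output: (5, 104, 112, 112)

Answer: (5, 104, 112, 112)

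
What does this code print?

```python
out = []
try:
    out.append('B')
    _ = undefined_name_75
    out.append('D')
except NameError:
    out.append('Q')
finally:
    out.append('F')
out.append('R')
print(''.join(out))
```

Execution trace: 'B' (try body) → 'Q' (except NameError) → 'F' (finally) → 'R' (after the try/except). Output: BQFR

Answer: BQFR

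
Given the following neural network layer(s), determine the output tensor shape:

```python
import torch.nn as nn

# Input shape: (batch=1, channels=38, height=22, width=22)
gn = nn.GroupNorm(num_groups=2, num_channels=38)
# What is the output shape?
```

Input: (1, 38, 22, 22) -> Output: (1, 38, 22, 22)

Answer: (1, 38, 22, 22)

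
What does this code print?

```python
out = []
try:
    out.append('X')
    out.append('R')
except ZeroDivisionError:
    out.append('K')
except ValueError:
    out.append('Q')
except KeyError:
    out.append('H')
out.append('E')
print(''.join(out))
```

Execution trace: 'X' (try body) → 'R' (try body, no exception) → 'E' (after the try/except). Output: XRE

Answer: XRE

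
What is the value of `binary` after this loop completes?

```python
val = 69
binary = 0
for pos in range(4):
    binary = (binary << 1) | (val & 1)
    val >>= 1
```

Reverse lowest 4 bits of 69
`binary` takes the values: 0 → 1 → 2 → 5 → 10

Answer: 10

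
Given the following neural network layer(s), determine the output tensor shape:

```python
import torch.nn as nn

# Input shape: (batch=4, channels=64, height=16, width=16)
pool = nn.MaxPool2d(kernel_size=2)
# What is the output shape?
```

Input: (4, 64, 16, 16) -> Output: (4, 64, 8, 8)

Answer: (4, 64, 8, 8)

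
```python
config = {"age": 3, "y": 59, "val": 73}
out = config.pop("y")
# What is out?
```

Trace:
`config = {"age": 3, "y": 59, "val": 73}` → config = {'age': 3, 'y': 59, 'val': 73}
`out = config.pop("y")` → config = {'age': 3, 'val': 73}; out = 59
So out = 59

Answer: 59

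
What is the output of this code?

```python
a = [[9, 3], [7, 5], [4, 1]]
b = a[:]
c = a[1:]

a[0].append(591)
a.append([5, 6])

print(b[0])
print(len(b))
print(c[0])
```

Key concept: slice with nested mutation.
Step by step:
`a = [[9, 3], [7, 5], [4, 1]]` → a = [[9, 3], [7, 5], [4, 1]]
`b = a[:]` → b = [[9, 3], [7, 5], [4, 1]]
`c = a[1:]` → c = [[7, 5], [4, 1]]
`a[0].append(591)` → a = [[9, 3, 591], [7, 5], [4, 1]]; b = [[9, 3, 591], [7, 5], [4, 1]]
`a.append([5, 6])` → a = [[9, 3, 591], [7, 5], [4, 1], [5, 6]]
`print(b[0])` → prints [9, 3, 591]
`print(len(b))` → prints 3
`print(c[0])` → prints [7, 5]

Answer:
[9, 3, 591]
3
[7, 5]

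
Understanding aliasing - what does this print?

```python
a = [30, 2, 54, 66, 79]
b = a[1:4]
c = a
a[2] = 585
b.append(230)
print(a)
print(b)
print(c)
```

Key concept: slice vs alias.
Step by step:
`a = [30, 2, 54, 66, 79]` → a = [30, 2, 54, 66, 79]
`b = a[1:4]` → b = [2, 54, 66]
`c = a` → c = [30, 2, 54, 66, 79] (same object as a)
`a[2] = 585` → a = [30, 2, 585, 66, 79] (same object as c); c = [30, 2, 585, 66, 79] (same object as a)
`b.append(230)` → b = [2, 54, 66, 230]
`print(a)` → prints [30, 2, 585, 66, 79]
`print(b)` → prints [2, 54, 66, 230]
`print(c)` → prints [30, 2, 585, 66, 79]

Answer:
[30, 2, 585, 66, 79]
[2, 54, 66, 230]
[30, 2, 585, 66, 79]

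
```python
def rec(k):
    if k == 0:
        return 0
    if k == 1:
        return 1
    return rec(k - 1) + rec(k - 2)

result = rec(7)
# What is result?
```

Build up from base cases: rec(0)=0, rec(1)=1, rec(2)=1, rec(3)=2, rec(4)=3, rec(5)=5, rec(6)=8, ..., rec(7)=13

Answer: 13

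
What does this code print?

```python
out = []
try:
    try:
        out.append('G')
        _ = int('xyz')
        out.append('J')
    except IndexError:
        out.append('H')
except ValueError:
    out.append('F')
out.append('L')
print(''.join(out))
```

Execution trace: 'G' (try body) → 'F' (outer except ValueError) → 'L' (after the try/except). Output: GFL

Answer: GFL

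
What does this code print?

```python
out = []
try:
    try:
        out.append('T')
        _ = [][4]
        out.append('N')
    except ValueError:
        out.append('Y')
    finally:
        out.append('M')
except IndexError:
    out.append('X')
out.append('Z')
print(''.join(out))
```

Execution trace: 'T' (try body) → 'M' (finally) → 'X' (outer except IndexError) → 'Z' (after the try/except). Output: TMXZ

Answer: TMXZ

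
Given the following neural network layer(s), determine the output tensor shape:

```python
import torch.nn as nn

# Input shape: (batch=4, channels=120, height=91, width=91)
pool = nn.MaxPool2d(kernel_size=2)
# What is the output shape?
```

Input: (4, 120, 91, 91) -> Output: (4, 120, 45, 45)

Answer: (4, 120, 45, 45)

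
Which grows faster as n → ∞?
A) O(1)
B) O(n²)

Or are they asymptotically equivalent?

O(1) vs O(n²): Higher order terms dominate.

Answer: B) O(n²) grows faster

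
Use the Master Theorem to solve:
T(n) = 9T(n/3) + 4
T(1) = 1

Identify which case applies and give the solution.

a=9, b=3, f(n)=4. log_3(9) = 2. Since c=0 < 2, Case 1 applies: T(n) = Θ(n^log_b(a)) = O(n^2).

Answer: O(n^2) - Case 1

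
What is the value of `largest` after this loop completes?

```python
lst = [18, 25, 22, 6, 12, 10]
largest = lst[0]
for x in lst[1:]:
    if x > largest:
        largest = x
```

Maximum of [18, 25, 22, 6, 12, 10]
`largest` takes the values: 18 → 25

Answer: 25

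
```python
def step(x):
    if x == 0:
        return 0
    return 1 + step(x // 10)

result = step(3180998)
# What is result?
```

Count of digits of 3180998: 7

Answer: 7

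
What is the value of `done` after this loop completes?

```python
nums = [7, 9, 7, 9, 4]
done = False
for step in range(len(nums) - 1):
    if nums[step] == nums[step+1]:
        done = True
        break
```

Check consecutive duplicates in [7, 9, 7, 9, 4]
`done` takes the values: False

Answer: False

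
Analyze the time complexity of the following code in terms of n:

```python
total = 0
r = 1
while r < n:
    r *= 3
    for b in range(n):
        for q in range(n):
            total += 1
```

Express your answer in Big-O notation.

Each loop level contributes: log n × n × n. Multiplying the contributions gives O(n^2 log n).

Answer: O(n^2 log n)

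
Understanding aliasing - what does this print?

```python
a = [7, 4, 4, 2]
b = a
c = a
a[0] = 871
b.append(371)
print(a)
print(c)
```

Key concept: multiple aliases.
Step by step:
`a = [7, 4, 4, 2]` → a = [7, 4, 4, 2]
`b = a` → b = [7, 4, 4, 2] (same object as a)
`c = a` → c = [7, 4, 4, 2] (same object as a, b)
`a[0] = 871` → a = [871, 4, 4, 2] (same object as b, c); b = [871, 4, 4, 2] (same object as a, c); c = [871, 4, 4, 2] (same object as a, b)
`b.append(371)` → a = [871, 4, 4, 2, 371] (same object as b, c); b = [871, 4, 4, 2, 371] (same object as a, c); c = [871, 4, 4, 2, 371] (same object as a, b)
`print(a)` → prints [871, 4, 4, 2, 371]
`print(c)` → prints [871, 4, 4, 2, 371]

Answer:
[871, 4, 4, 2, 371]
[871, 4, 4, 2, 371]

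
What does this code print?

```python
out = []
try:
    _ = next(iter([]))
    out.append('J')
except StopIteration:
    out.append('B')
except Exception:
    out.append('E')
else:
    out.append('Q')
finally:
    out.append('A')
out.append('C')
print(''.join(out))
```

Execution trace: 'B' (except StopIteration) → 'A' (finally) → 'C' (after the try/except). Output: BAC

Answer: BAC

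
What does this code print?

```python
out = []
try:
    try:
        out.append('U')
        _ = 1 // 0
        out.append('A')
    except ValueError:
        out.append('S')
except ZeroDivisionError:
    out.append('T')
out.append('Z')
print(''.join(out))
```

Execution trace: 'U' (try body) → 'T' (outer except ZeroDivisionError) → 'Z' (after the try/except). Output: UTZ

Answer: UTZ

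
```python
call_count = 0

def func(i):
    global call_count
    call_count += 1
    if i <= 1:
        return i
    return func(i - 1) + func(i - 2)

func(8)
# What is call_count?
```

Calls(i) = 1 + Calls(i-1) + Calls(i-2); Calls(0)=Calls(1)=1. For i=8 this gives 67.

Answer: 67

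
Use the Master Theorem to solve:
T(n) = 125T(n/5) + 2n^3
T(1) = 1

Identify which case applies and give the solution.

a=125, b=5, f(n)=2n^3. log_5(125) = 3. Since c=3 = 3, Case 2 applies: T(n) = Θ(n^log_b(a) · log n) = O(n^3 log n).

Answer: O(n^3 log n) - Case 2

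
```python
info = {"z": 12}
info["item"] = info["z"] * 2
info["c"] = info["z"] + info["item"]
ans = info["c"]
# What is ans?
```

Trace:
`info = {"z": 12}` → info = {'z': 12}
`info["item"] = info["z"] * 2` → info = {'z': 12, 'item': 24}
`info["c"] = info["z"] + info["item"]` → info = {'z': 12, 'item': 24, 'c': 36}
`ans = info["c"]` → ans = 36
So ans = 36

Answer: 36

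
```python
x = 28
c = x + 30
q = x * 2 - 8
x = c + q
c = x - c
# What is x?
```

Trace:
`x = 28` → x = 28
`c = x + 30` → c = 58
`q = x * 2 - 8` → q = 48
`x = c + q` → x = 106
`c = x - c` → c = 48
So x = 106

Answer: 106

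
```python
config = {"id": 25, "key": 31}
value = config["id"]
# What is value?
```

Trace:
`config = {"id": 25, "key": 31}` → config = {'id': 25, 'key': 31}
`value = config["id"]` → value = 25
So value = 25

Answer: 25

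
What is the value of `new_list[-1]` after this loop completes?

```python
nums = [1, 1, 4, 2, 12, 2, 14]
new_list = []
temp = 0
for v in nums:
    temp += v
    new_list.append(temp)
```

Cumulative sum ends at 36
`new_list` takes the values: [] → [1] → [1, 2] → [1, 2, 6] → [1, 2, 6, 8] → [1, 2, 6, 8, 20] → [1, 2, 6, 8, 20, 22] → [1, 2, 6, 8, 20, 22, 36]
So `new_list[-1]` = 36

Answer: 36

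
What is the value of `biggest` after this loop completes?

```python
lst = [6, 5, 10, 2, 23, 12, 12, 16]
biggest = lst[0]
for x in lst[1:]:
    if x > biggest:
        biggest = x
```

Maximum of [6, 5, 10, 2, 23, 12, 12, 16]
`biggest` takes the values: 6 → 10 → 23

Answer: 23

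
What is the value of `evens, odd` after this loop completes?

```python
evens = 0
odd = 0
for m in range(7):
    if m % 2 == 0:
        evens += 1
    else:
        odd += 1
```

Count evens and odds in range(7)
`evens, odd` takes the values: (0, 0) → (1, 0) → (1, 1) → (2, 1) → (2, 2) → (3, 2) → (3, 3) → (4, 3)

Answer: 4, 3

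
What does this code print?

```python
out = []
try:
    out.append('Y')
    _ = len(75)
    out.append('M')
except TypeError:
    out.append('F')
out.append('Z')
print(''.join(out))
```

Execution trace: 'Y' (try body) → 'F' (except TypeError) → 'Z' (after the try/except). Output: YFZ

Answer: YFZ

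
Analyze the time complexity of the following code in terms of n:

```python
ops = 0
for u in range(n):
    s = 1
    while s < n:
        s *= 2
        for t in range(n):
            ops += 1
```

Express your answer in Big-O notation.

Each loop level contributes: n × log n × n. Multiplying the contributions gives O(n^2 log n).

Answer: O(n^2 log n)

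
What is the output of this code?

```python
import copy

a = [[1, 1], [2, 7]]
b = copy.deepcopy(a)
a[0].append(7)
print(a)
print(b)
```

Key concept: deep copy is fully independent.
Step by step:
`a = [[1, 1], [2, 7]]` → a = [[1, 1], [2, 7]]
`b = copy.deepcopy(a)` → b = [[1, 1], [2, 7]]
`a[0].append(7)` → a = [[1, 1, 7], [2, 7]]
`print(a)` → prints [[1, 1, 7], [2, 7]]
`print(b)` → prints [[1, 1], [2, 7]]

Answer:
[[1, 1, 7], [2, 7]]
[[1, 1], [2, 7]]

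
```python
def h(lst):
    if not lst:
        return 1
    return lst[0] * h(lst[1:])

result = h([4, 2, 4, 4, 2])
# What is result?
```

Product over [4, 2, 4, 4, 2] = 4 * 2 * 4 * 4 * 2 = 256

Answer: 256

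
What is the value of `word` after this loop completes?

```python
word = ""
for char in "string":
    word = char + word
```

Reverse 'string'
`word` takes the values: "" → "s" → "ts" → "rts" → "irts" → "nirts" → "gnirts"

Answer: "gnirts"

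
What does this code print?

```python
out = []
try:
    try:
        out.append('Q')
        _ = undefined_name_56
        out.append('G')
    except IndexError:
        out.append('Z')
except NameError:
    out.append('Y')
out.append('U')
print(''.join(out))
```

Execution trace: 'Q' (try body) → 'Y' (outer except NameError) → 'U' (after the try/except). Output: QYU

Answer: QYU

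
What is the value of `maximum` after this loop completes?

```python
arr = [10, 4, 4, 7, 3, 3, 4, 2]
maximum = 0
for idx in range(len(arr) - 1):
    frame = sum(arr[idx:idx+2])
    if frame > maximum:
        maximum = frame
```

Max sum of 2-element window in [10, 4, 4, 7, 3, 3, 4, 2]
`maximum` takes the values: 0 → 14

Answer: 14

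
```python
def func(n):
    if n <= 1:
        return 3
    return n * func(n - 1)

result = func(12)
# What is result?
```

func(12) = 12 * 11 * 10 * 9 * 8 * 7 * 6 * 5 * 4 * 3 * 2 * 3 = 1437004800

Answer: 1437004800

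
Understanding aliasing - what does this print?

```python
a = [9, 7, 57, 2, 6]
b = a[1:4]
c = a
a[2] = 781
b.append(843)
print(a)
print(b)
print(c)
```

Key concept: slice vs alias.
Step by step:
`a = [9, 7, 57, 2, 6]` → a = [9, 7, 57, 2, 6]
`b = a[1:4]` → b = [7, 57, 2]
`c = a` → c = [9, 7, 57, 2, 6] (same object as a)
`a[2] = 781` → a = [9, 7, 781, 2, 6] (same object as c); c = [9, 7, 781, 2, 6] (same object as a)
`b.append(843)` → b = [7, 57, 2, 843]
`print(a)` → prints [9, 7, 781, 2, 6]
`print(b)` → prints [7, 57, 2, 843]
`print(c)` → prints [9, 7, 781, 2, 6]

Answer:
[9, 7, 781, 2, 6]
[7, 57, 2, 843]
[9, 7, 781, 2, 6]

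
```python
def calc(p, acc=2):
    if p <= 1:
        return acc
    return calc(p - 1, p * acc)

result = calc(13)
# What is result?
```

Accumulator trace (n, acc): (13, 2) -> (12, 26) -> (11, 312) -> (10, 3432) -> (9, 34320) -> (8, 308880) -> (7, 2471040) -> (6, 17297280) -> (5, 103783680) -> (4, 518918400) -> (3, 2075673600) -> (2, 6227020800) -> (1, 12454041600) -> return 12454041600

Answer: 12454041600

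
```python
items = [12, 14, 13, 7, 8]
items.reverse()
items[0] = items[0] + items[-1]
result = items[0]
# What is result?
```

Trace:
`items = [12, 14, 13, 7, 8]` → items = [12, 14, 13, 7, 8]
`items.reverse()` → items = [8, 7, 13, 14, 12]
`items[0] = items[0] + items[-1]` → items = [20, 7, 13, 14, 12]
`result = items[0]` → result = 20
So result = 20

Answer: 20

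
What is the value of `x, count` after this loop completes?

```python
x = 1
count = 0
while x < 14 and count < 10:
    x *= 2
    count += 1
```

Double until >= 14 or 10 iterations
`x, count` takes the values: (1, 0) → (2, 0) → (2, 1) → (4, 1) → (4, 2) → (8, 2) → (8, 3) → (16, 3) → (16, 4)

Answer: 16, 4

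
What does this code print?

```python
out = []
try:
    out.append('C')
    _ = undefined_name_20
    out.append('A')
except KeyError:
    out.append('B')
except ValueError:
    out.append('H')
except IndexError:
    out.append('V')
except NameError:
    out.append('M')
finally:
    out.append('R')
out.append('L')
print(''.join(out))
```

Execution trace: 'C' (try body) → 'M' (except NameError) → 'R' (finally) → 'L' (after the try/except). Output: CMRL

Answer: CMRL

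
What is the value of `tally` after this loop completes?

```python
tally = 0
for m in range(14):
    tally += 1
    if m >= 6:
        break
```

Loop breaks when m reaches 6, tally is 7
`tally` takes the values: 0 → 1 → 2 → 3 → 4 → 5 → 6 → 7

Answer: 7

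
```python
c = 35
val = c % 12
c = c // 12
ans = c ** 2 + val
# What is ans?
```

Trace:
`c = 35` → c = 35
`val = c % 12` → val = 11
`c = c // 12` → c = 2
`ans = c ** 2 + val` → ans = 15
So ans = 15

Answer: 15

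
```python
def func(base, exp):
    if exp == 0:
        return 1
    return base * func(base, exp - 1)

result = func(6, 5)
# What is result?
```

func(6, 5) = 6 * 6 * 6 * 6 * 6 = 7776

Answer: 7776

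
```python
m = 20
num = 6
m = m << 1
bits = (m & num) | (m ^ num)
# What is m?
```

Trace:
`m = 20` → m = 20
`num = 6` → num = 6
`m = m << 1` → m = 40
`bits = (m & num) | (m ^ num)` → bits = 46
So m = 40

Answer: 40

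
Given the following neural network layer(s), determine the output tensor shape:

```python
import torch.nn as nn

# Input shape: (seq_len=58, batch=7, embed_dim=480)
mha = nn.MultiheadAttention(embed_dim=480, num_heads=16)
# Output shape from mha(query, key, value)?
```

Input: (58, 7, 480) -> Output: (58, 7, 480)

Answer: (58, 7, 480)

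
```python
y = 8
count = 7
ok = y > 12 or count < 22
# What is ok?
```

Trace:
`y = 8` → y = 8
`count = 7` → count = 7
`ok = y > 12 or count < 22` → ok = True
So ok = True

Answer: True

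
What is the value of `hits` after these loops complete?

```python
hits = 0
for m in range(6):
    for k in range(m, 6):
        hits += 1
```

Upper triangle: 6 + 5 + ... + 1
`hits` takes the values: 0 → 1 → 2 → 3 → 4 → 5 → 6 → 7 → 8 → 9 → 10 → 11 → 12 → 13 → 14 → 15 → 16 → 17 → 18 → 19 → 20 → 21

Answer: 21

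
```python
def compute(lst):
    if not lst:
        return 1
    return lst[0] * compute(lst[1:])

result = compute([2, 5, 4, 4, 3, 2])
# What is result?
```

Product over [2, 5, 4, 4, 3, 2] = 2 * 5 * 4 * 4 * 3 * 2 = 960

Answer: 960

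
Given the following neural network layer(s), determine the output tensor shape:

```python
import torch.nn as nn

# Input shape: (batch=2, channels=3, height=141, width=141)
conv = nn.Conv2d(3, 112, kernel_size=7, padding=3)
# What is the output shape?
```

Input: (2, 3, 141, 141) -> Output: (2, 112, 141, 141)

Answer: (2, 112, 141, 141)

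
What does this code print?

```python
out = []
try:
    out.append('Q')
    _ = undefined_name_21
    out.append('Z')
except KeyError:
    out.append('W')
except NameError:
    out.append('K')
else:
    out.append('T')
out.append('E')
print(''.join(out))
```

Execution trace: 'Q' (try body) → 'K' (except NameError) → 'E' (after the try/except). Output: QKE

Answer: QKE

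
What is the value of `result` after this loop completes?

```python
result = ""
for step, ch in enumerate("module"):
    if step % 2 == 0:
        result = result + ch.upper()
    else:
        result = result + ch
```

Uppercase even positions in 'module'
`result` takes the values: "" → "M" → "Mo" → "MoD" → "MoDu" → "MoDuL" → "MoDuLe"

Answer: "MoDuLe"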